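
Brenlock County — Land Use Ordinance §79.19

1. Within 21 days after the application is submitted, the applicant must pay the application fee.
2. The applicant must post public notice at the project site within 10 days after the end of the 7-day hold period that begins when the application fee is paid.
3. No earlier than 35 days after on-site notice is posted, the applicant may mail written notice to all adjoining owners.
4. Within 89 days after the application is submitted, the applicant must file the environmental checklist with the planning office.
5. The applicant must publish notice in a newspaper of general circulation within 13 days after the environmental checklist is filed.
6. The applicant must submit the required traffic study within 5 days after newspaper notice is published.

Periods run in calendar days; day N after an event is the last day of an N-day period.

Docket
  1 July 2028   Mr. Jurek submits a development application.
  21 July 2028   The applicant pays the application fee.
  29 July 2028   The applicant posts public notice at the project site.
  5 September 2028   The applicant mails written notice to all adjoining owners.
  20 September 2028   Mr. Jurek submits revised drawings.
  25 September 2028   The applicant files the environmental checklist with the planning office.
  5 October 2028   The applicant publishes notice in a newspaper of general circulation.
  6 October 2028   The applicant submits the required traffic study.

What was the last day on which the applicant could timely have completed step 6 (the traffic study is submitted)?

Step 6 runs from 5 October 2028, when newspaper notice is published. 5 days after 5 October 2028 is 10 October 2028.

10 October 2028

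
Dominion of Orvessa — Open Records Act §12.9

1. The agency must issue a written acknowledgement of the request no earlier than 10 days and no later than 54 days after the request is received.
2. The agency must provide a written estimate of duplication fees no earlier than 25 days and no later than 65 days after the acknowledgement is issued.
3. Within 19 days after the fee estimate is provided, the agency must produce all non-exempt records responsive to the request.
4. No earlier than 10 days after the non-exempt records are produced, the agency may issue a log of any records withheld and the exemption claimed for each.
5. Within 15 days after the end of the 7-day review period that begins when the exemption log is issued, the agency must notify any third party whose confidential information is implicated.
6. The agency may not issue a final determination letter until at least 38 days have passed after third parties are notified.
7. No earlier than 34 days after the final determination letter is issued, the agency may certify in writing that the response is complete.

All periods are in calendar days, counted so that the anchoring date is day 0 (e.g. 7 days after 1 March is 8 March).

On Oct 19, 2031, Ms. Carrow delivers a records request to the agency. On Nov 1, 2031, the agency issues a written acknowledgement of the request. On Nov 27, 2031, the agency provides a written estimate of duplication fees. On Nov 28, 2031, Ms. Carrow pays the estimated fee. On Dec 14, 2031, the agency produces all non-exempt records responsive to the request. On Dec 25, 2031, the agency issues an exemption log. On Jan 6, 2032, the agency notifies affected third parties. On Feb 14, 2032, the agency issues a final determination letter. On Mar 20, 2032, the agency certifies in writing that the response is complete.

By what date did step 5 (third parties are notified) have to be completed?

Jan 16, 2032

The exemption log is issued on Dec 25, 2031; the 7-day review period therefore ends Jan 1, 2032, and step 5 runs from that date. 15 days after Jan 1, 2032 is Jan 16, 2032.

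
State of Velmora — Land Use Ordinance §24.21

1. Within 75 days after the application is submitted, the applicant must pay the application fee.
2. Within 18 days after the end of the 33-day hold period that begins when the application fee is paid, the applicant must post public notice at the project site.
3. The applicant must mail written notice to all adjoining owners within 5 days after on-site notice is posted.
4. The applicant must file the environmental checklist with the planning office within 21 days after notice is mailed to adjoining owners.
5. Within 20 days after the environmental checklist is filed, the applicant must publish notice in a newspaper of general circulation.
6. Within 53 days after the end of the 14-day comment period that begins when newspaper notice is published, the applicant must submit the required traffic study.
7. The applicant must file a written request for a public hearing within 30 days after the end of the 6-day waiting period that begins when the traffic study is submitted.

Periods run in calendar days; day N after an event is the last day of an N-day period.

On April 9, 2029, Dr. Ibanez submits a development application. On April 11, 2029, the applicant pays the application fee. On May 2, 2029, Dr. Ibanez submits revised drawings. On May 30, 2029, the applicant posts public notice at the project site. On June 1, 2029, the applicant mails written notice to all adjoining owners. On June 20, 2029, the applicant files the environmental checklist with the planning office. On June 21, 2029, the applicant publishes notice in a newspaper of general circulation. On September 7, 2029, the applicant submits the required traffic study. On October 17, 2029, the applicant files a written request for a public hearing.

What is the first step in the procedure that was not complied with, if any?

Step 1 — counting 75 days from April 9, 2029 (when the application is submitted) gives a deadline of June 23, 2029; done April 11, 2029 — timely.
Step 2 — counting 18 days from May 14, 2029 (end of the 33-day hold period, which began when the application fee is paid on April 11, 2029) gives a deadline of June 1, 2029; done May 30, 2029 — timely.
Step 3 — counting 5 days from May 30, 2029 (when on-site notice is posted) gives a deadline of June 4, 2029; completed June 1, 2029, before the deadline.
Step 4 — counting 21 days from June 1, 2029 (when notice is mailed to adjoining owners) gives a deadline of June 22, 2029; done June 20, 2029 — timely.
Step 5 — counting 20 days from June 20, 2029 (when the environmental checklist is filed) gives a deadline of July 10, 2029; done June 21, 2029 — timely.
Step 6 — counting 53 days from July 5, 2029 (end of the 14-day comment period, which began when newspaper notice is published on June 21, 2029) gives a deadline of August 27, 2029; done September 7, 2029 — 11 days late.
Later steps need not be reached.

Step 6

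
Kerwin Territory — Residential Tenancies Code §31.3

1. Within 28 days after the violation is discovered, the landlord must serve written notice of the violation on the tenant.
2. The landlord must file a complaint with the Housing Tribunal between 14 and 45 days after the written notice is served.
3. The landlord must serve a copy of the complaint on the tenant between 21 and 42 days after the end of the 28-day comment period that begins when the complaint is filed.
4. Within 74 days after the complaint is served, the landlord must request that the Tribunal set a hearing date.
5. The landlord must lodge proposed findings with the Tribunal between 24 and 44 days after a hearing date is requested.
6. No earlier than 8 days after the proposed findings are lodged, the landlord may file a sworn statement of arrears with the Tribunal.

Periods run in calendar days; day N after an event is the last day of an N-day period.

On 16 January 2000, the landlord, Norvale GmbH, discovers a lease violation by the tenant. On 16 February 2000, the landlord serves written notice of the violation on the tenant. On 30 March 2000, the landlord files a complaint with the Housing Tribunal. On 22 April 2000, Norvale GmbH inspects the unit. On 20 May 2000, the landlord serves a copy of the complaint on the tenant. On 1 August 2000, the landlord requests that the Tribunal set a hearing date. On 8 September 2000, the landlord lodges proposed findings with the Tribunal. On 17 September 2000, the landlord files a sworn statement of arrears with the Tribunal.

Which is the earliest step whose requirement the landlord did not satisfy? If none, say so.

Step 1 — counting 28 days from 16 January 2000 (when the violation is discovered) gives a deadline of 13 February 2000; not done until 16 February 2000, 3 days after the deadline.

Step 1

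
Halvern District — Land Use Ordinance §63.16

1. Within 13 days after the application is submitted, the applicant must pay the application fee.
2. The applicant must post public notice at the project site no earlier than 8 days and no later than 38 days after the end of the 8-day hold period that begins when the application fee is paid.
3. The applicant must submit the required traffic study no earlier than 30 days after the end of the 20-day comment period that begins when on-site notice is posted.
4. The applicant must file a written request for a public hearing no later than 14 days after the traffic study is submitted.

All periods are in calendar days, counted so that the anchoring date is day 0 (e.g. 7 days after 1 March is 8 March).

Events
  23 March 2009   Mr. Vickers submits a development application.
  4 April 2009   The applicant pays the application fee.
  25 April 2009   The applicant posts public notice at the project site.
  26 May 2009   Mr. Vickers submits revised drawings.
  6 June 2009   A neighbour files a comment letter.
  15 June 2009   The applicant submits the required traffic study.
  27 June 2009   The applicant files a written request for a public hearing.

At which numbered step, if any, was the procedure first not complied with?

Step 1 — counting 13 days from 23 March 2009 (when the application is submitted) gives a deadline of 5 April 2009; completed 4 April 2009, before the deadline.
Step 2 — 8 and 38 days from 12 April 2009 (end of the 8-day hold period, which began when the application fee is paid on 4 April 2009) are 20 April 2009 and 20 May 2009 respectively; done 25 April 2009, which is between those dates.
Step 3 — must wait 30 days from 15 May 2009 (end of the 20-day comment period, which began when on-site notice is posted on 25 April 2009), so not before 14 June 2009; done 15 June 2009, after the minimum wait.
Step 4 — counting 14 days from 15 June 2009 (when the traffic study is submitted) gives a deadline of 29 June 2009; done 27 June 2009 — timely.

None — every step was satisfied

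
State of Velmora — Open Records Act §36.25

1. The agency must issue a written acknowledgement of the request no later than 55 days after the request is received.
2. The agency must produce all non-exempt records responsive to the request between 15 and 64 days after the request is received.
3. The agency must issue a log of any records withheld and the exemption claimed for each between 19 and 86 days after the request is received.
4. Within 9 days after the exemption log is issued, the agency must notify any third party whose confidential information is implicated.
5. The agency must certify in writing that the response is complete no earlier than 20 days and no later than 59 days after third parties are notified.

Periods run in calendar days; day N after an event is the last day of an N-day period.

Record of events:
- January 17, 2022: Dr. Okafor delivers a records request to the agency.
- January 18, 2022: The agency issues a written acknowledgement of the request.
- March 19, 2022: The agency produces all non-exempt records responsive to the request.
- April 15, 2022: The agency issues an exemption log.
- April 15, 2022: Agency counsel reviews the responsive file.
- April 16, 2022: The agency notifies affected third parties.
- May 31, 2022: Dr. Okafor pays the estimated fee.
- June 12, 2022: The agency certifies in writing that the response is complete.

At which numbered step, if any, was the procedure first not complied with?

(1) due by January 17, 2022 + 55 days = March 13, 2022; completed January 18, 2022, before the deadline.
(2) the permitted window runs from January 17, 2022 + 15 = February 1, 2022 to January 17, 2022 + 64 = March 22, 2022; done March 19, 2022, which is between those dates.
(3) the permitted window runs from January 17, 2022 + 19 = February 5, 2022 to January 17, 2022 + 86 = April 13, 2022; done April 15, 2022 — 2 days after the window closed.
The procedure was therefore not followed at step 3.

Step 3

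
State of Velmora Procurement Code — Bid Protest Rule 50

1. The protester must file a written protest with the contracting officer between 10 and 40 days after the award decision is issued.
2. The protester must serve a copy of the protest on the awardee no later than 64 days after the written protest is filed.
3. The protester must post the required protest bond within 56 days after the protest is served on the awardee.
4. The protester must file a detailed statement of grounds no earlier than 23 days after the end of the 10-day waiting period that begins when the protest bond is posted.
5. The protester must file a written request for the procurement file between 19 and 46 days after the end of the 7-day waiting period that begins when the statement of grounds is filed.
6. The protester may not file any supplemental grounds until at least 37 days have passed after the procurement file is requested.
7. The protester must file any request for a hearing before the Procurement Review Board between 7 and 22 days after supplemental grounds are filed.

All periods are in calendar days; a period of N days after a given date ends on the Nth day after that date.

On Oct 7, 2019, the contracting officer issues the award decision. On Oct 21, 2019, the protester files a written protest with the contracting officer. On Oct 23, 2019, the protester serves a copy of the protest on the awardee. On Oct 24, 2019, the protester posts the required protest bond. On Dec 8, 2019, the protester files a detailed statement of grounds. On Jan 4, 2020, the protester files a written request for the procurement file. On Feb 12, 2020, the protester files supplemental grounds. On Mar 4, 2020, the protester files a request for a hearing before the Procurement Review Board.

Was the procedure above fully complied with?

Yes

Step 1 — 10 and 40 days from Oct 7, 2019 (when the award decision is issued) are Oct 17, 2019 and Nov 16, 2019 respectively; Oct 21, 2019 falls inside that range.
Step 2 — counting 64 days from Oct 21, 2019 (when the written protest is filed) gives a deadline of Dec 24, 2019; completed Oct 23, 2019, before the deadline.
Step 3 — counting 56 days from Oct 23, 2019 (when the protest is served on the awardee) gives a deadline of Dec 18, 2019; done Oct 24, 2019 — timely.
Step 4 — must wait 23 days from Nov 3, 2019 (end of the 10-day waiting period, which began when the protest bond is posted on Oct 24, 2019), so not before Nov 26, 2019; done Dec 8, 2019, after the minimum wait.
Step 5 — 19 and 46 days from Dec 15, 2019 (end of the 7-day waiting period, which began when the statement of grounds is filed on Dec 8, 2019) are Jan 3, 2020 and Jan 30, 2020 respectively; Jan 4, 2020 falls inside that range.
Step 6 — must wait 37 days from Jan 4, 2020 (when the procurement file is requested), so not before Feb 10, 2020; done Feb 12, 2020, after the minimum wait.
Step 7 — 7 and 22 days from Feb 12, 2020 (when supplemental grounds are filed) are Feb 19, 2020 and Mar 5, 2020 respectively; done Mar 4, 2020 — within the window.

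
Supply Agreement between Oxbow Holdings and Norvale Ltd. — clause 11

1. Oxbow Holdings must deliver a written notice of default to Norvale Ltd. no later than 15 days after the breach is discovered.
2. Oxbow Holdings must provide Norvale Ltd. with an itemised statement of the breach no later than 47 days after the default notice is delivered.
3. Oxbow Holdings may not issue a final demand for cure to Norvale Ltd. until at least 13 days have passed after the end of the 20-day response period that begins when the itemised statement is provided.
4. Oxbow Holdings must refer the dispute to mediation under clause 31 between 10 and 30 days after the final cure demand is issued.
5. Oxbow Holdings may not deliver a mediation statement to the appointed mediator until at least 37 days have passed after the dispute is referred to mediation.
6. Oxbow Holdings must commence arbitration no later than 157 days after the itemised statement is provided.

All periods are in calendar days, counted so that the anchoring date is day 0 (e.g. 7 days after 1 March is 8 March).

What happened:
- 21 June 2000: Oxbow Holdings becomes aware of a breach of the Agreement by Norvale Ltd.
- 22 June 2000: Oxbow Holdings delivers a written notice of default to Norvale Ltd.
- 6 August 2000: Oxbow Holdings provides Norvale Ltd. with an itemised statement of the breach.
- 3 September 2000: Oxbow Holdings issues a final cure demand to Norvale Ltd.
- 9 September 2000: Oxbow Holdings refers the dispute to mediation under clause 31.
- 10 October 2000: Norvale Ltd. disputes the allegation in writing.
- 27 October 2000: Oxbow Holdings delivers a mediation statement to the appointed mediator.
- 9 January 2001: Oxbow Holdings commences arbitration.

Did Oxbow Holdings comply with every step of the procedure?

Step 1: 15 days after 21 June 2000 (when the breach is discovered) is 6 July 2000; 22 June 2000 is within that limit.
Step 2: 47 days after 22 June 2000 (when the default notice is delivered) is 8 August 2000; 6 August 2000 is within that limit.
Step 3: the earliest permitted date is 13 days after 26 August 2000 (end of the 20-day response period, which began when the itemised statement is provided on 6 August 2000), i.e. 8 September 2000; 3 September 2000 is 5 days before the earliest permitted date.
That is the first point of non-compliance.

No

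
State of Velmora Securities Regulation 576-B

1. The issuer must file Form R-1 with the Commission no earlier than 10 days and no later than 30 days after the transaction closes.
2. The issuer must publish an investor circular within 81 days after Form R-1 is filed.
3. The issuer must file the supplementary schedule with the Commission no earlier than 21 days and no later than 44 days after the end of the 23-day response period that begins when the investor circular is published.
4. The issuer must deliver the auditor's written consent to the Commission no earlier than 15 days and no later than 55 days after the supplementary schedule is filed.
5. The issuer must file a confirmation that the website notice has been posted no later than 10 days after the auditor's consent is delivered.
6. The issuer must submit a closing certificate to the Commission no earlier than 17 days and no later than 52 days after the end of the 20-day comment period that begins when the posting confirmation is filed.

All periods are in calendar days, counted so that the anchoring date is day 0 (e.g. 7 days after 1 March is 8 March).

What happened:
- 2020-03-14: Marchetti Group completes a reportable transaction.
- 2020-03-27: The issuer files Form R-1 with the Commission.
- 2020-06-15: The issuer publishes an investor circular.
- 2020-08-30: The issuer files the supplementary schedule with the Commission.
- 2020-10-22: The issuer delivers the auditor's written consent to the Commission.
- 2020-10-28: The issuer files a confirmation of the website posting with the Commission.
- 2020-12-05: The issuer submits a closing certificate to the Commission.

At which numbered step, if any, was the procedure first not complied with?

(1) the permitted window runs from 2020-03-14 + 10 = 2020-03-24 to 2020-03-14 + 30 = 2020-04-13; 2020-03-27 falls inside that range.
(2) due by 2020-03-27 + 81 days = 2020-06-16; done 2020-06-15 — timely.
(3) the permitted window runs from 2020-07-08 + 21 = 2020-07-29 to 2020-07-08 + 44 = 2020-08-21; done 2020-08-30 — 9 days after the window closed.
The analysis stops there.

Step 3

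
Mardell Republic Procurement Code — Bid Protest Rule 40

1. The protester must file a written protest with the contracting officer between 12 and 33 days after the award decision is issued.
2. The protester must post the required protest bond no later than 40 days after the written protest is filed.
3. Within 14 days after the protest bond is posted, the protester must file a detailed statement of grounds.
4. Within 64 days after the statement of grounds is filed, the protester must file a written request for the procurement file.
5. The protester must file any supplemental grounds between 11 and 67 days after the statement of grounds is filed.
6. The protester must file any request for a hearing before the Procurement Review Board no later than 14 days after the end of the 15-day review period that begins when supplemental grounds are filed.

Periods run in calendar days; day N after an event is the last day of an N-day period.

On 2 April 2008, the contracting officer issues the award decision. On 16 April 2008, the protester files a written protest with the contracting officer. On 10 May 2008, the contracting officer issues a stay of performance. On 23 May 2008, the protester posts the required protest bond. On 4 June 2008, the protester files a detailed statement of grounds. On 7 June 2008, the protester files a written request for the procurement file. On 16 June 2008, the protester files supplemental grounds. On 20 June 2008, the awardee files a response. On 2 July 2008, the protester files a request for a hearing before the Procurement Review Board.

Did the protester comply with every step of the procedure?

Step 1: the window is 12–33 days after 2 April 2008 (when the award decision is issued), so 14 April 2008 through 5 May 2008; done 16 April 2008 — within the window.
Step 2: 40 days after 16 April 2008 (when the written protest is filed) is 26 May 2008; done 23 May 2008 — timely.
Step 3: 14 days after 23 May 2008 (when the protest bond is posted) is 6 June 2008; 4 June 2008 is within that limit.
Step 4: 64 days after 4 June 2008 (when the statement of grounds is filed) is 7 August 2008; 7 June 2008 is within that limit.
Step 5: the window is 11–67 days after 4 June 2008 (when the statement of grounds is filed), so 15 June 2008 through 10 August 2008; 16 June 2008 falls inside that range.
Step 6: 14 days after 1 July 2008 (end of the 15-day review period, which began when supplemental grounds are filed on 16 June 2008) is 15 July 2008; done 2 July 2008 — timely.

Yes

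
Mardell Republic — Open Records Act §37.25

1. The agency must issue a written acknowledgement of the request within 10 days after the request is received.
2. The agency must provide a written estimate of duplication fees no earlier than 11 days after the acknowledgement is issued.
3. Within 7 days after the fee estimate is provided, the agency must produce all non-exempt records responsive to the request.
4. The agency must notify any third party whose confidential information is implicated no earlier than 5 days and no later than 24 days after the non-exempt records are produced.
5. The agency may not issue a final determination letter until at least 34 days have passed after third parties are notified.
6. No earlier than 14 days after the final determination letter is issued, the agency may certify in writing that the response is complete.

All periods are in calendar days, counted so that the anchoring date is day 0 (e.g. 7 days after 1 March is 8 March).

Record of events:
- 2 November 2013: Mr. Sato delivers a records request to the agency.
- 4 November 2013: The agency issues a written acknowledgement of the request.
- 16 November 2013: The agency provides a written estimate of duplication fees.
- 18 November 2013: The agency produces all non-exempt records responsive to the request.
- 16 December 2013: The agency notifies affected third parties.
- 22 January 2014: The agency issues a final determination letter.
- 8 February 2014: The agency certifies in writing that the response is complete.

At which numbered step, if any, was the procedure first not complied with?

Step 1 — counting 10 days from 2 November 2013 (when the request is received) gives a deadline of 12 November 2013; completed 4 November 2013, before the deadline.
Step 2 — must wait 11 days from 4 November 2013 (when the acknowledgement is issued), so not before 15 November 2013; done 16 November 2013 — permitted.
Step 3 — counting 7 days from 16 November 2013 (when the fee estimate is provided) gives a deadline of 23 November 2013; completed 18 November 2013, before the deadline.
Step 4 — 5 and 24 days from 18 November 2013 (when the non-exempt records are produced) are 23 November 2013 and 12 December 2013 respectively; done 16 December 2013 — 4 days after the window closed.
The analysis stops there.

Step 4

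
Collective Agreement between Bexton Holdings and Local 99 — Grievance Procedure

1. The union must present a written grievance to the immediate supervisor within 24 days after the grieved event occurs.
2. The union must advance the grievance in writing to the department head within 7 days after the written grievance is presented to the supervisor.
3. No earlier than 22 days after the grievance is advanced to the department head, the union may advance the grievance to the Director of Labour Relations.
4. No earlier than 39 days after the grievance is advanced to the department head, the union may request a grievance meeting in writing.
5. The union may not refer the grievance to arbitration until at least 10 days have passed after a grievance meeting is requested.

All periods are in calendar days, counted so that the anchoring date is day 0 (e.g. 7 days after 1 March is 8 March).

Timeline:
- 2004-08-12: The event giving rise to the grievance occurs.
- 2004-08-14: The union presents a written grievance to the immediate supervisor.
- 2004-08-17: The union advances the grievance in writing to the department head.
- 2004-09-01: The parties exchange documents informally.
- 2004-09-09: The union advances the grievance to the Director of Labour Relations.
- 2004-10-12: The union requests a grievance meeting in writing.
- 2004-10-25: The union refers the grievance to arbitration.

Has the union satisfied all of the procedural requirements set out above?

Yes

Step 1 — counting 24 days from 2004-08-12 (when the grieved event occurs) gives a deadline of 2004-09-05; done 2004-08-14 — timely.
Step 2 — counting 7 days from 2004-08-14 (when the written grievance is presented to the supervisor) gives a deadline of 2004-08-21; 2004-08-17 is within that limit.
Step 3 — must wait 22 days from 2004-08-17 (when the grievance is advanced to the department head), so not before 2004-09-08; 2004-09-09 is on or after that date.
Step 4 — must wait 39 days from 2004-08-17 (when the grievance is advanced to the department head), so not before 2004-09-25; done 2004-10-12 — permitted.
Step 5 — must wait 10 days from 2004-10-12 (when a grievance meeting is requested), so not before 2004-10-22; done 2004-10-25, after the minimum wait.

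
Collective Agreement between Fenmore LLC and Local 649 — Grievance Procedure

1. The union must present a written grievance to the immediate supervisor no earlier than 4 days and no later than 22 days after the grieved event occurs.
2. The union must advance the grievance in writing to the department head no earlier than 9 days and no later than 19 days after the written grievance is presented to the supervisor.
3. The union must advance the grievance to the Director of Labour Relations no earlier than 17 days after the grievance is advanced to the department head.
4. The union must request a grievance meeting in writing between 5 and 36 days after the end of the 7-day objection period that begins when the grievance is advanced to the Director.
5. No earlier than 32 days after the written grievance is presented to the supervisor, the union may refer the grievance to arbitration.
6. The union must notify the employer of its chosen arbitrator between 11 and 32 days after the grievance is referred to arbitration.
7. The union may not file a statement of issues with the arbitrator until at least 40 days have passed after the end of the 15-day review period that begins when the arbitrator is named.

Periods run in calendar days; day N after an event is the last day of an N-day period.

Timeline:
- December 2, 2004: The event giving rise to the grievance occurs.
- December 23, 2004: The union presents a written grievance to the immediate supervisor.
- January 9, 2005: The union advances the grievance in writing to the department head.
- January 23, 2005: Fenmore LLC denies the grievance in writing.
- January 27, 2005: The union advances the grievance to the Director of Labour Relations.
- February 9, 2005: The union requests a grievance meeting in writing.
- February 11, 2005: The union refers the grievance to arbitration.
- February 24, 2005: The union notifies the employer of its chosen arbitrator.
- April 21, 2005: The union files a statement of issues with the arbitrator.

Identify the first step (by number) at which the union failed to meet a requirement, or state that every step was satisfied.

Step 1 — 4 and 22 days from December 2, 2004 (when the grieved event occurs) are December 6, 2004 and December 24, 2004 respectively; done December 23, 2004 — within the window.
Step 2 — 9 and 19 days from December 23, 2004 (when the written grievance is presented to the supervisor) are January 1, 2005 and January 11, 2005 respectively; done January 9, 2005, which is between those dates.
Step 3 — must wait 17 days from January 9, 2005 (when the grievance is advanced to the department head), so not before January 26, 2005; done January 27, 2005 — permitted.
Step 4 — 5 and 36 days from February 3, 2005 (end of the 7-day objection period, which began when the grievance is advanced to the Director on January 27, 2005) are February 8, 2005 and March 11, 2005 respectively; February 9, 2005 falls inside that range.
Step 5 — must wait 32 days from December 23, 2004 (when the written grievance is presented to the supervisor), so not before January 24, 2005; done February 11, 2005 — permitted.
Step 6 — 11 and 32 days from February 11, 2005 (when the grievance is referred to arbitration) are February 22, 2005 and March 15, 2005 respectively; done February 24, 2005 — within the window.
Step 7 — must wait 40 days from March 11, 2005 (end of the 15-day review period, which began when the arbitrator is named on February 24, 2005), so not before April 20, 2005; done April 21, 2005, after the minimum wait.

None — every step was satisfied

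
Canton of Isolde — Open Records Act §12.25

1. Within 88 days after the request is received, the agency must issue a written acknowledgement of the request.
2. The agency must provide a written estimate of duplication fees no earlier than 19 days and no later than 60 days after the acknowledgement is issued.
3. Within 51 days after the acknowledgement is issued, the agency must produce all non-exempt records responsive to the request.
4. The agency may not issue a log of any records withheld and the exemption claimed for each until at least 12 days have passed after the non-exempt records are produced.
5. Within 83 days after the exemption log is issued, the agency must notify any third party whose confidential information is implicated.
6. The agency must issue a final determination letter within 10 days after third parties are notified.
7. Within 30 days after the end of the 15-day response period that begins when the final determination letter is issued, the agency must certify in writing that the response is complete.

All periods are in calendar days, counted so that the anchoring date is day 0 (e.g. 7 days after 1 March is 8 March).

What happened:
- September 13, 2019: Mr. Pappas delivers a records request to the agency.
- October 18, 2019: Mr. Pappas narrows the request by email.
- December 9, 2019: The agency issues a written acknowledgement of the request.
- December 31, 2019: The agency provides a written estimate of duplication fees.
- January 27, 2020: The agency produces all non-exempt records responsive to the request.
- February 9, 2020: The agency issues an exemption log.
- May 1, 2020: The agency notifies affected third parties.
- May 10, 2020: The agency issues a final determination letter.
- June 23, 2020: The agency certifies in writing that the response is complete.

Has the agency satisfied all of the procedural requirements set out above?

Yes

Step 1: 88 days after September 13, 2019 (when the request is received) is December 10, 2019; December 9, 2019 is within that limit.
Step 2: the window is 19–60 days after December 9, 2019 (when the acknowledgement is issued), so December 28, 2019 through February 7, 2020; December 31, 2019 falls inside that range.
Step 3: 51 days after December 9, 2019 (when the acknowledgement is issued) is January 29, 2020; January 27, 2020 is within that limit.
Step 4: the earliest permitted date is 12 days after January 27, 2020 (when the non-exempt records are produced), i.e. February 8, 2020; done February 9, 2020, after the minimum wait.
Step 5: 83 days after February 9, 2020 (when the exemption log is issued) is May 2, 2020; done May 1, 2020 — timely.
Step 6: 10 days after May 1, 2020 (when third parties are notified) is May 11, 2020; done May 10, 2020 — timely.
Step 7: 30 days after May 25, 2020 (end of the 15-day response period, which began when the final determination letter is issued on May 10, 2020) is June 24, 2020; June 23, 2020 is within that limit.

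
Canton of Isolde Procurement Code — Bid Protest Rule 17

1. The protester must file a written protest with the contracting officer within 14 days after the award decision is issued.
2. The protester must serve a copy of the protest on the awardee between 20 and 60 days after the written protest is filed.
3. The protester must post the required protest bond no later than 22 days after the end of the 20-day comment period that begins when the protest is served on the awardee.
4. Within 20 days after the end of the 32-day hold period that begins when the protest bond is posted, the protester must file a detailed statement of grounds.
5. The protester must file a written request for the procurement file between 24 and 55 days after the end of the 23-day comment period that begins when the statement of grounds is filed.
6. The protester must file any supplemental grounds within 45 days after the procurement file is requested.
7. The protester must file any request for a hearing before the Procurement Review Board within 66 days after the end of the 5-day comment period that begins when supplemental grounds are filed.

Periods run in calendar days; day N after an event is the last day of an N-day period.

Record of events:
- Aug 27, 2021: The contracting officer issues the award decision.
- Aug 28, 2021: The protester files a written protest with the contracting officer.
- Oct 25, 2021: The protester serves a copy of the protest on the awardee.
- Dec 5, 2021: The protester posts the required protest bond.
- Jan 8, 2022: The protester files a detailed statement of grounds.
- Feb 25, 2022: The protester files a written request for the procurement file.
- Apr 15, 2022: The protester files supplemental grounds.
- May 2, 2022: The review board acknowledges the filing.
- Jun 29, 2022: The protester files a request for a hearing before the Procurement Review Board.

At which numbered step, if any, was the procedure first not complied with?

Step 6

Step 1: 14 days after Aug 27, 2021 (when the award decision is issued) is Sep 10, 2021; completed Aug 28, 2021, before the deadline.
Step 2: the window is 20–60 days after Aug 28, 2021 (when the written protest is filed), so Sep 17, 2021 through Oct 27, 2021; done Oct 25, 2021 — within the window.
Step 3: 22 days after Nov 14, 2021 (end of the 20-day comment period, which began when the protest is served on the awardee on Oct 25, 2021) is Dec 6, 2021; done Dec 5, 2021 — timely.
Step 4: 20 days after Jan 6, 2022 (end of the 32-day hold period, which began when the protest bond is posted on Dec 5, 2021) is Jan 26, 2022; Jan 8, 2022 is within that limit.
Step 5: the window is 24–55 days after Jan 31, 2022 (end of the 23-day comment period, which began when the statement of grounds is filed on Jan 8, 2022), so Feb 24, 2022 through Mar 27, 2022; Feb 25, 2022 falls inside that range.
Step 6: 45 days after Feb 25, 2022 (when the procurement file is requested) is Apr 11, 2022; Apr 15, 2022 misses that deadline by 4 days.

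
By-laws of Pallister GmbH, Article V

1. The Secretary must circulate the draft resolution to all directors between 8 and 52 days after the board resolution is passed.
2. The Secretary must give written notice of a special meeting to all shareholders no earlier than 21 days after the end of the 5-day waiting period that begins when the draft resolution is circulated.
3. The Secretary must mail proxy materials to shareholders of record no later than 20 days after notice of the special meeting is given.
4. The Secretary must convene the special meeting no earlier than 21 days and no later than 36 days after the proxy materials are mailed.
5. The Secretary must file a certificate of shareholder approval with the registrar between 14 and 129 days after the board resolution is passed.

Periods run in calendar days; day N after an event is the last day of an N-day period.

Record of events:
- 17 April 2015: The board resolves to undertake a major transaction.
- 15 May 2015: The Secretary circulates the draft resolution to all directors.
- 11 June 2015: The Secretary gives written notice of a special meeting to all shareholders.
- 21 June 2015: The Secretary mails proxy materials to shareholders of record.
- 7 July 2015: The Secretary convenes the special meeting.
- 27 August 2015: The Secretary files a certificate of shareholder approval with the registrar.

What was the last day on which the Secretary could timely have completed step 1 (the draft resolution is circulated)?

8 June 2015

Step 1 runs from 17 April 2015, when the board resolution is passed. The window is 8–52 days after 17 April 2015; it closes on 8 June 2015.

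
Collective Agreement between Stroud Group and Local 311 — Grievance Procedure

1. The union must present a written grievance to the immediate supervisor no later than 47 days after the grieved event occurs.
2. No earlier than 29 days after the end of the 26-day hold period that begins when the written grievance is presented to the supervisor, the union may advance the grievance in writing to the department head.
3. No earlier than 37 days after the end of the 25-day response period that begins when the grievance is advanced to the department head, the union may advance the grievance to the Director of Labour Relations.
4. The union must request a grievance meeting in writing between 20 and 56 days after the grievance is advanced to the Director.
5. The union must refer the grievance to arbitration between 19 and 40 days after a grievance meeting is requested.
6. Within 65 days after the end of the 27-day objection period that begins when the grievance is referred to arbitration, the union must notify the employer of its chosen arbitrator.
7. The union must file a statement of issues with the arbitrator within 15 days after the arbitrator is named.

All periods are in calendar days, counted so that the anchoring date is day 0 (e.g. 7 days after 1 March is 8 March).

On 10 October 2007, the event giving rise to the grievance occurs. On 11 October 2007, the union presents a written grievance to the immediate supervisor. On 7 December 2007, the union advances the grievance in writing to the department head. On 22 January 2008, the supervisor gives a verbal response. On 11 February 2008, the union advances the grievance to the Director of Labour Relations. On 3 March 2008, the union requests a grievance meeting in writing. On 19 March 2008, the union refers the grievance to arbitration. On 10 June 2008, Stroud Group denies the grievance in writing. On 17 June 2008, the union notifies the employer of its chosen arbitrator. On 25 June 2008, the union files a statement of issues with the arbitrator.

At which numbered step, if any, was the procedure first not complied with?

Step 1 — counting 47 days from 10 October 2007 (when the grieved event occurs) gives a deadline of 26 November 2007; 11 October 2007 is within that limit.
Step 2 — must wait 29 days from 6 November 2007 (end of the 26-day hold period, which began when the written grievance is presented to the supervisor on 11 October 2007), so not before 5 December 2007; done 7 December 2007, after the minimum wait.
Step 3 — must wait 37 days from 1 January 2008 (end of the 25-day response period, which began when the grievance is advanced to the department head on 7 December 2007), so not before 7 February 2008; done 11 February 2008 — permitted.
Step 4 — 20 and 56 days from 11 February 2008 (when the grievance is advanced to the Director) are 2 March 2008 and 7 April 2008 respectively; done 3 March 2008 — within the window.
Step 5 — 19 and 40 days from 3 March 2008 (when a grievance meeting is requested) are 22 March 2008 and 12 April 2008 respectively; done 19 March 2008 — 3 days before the window opened.
The analysis stops there.

Step 5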